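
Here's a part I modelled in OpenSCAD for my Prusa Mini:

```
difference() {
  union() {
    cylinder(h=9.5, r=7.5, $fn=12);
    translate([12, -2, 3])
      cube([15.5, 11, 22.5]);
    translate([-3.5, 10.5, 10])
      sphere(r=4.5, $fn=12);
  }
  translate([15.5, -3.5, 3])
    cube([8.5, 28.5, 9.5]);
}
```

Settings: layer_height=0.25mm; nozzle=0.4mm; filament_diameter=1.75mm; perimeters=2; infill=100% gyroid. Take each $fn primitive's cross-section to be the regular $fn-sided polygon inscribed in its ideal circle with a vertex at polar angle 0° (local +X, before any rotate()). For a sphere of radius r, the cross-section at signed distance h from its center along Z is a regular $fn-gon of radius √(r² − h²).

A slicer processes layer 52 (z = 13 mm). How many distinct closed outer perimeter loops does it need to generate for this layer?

At z = 13 mm: the cylinder is absent (z outside [0, 9.5]); the cube at (12, -2) (footprint 15.5×11) is included at this height; the sphere at (-3.5, 10.5): section is a regular 12-gon, circumradius = √(r²−h²) = √(4.5²−3²) = 3.354; Merging all regions: the 2 present regions are separate (no shared area or edge), so areas and boundary lengths simply add and each stays a separate island — 2 connected regions; the cube at (15.5, -3.5) is absent (z outside [3, 12.5]); Taking the first minus the rest: none of the subtracted shapes is present at this height, so the result so far is unchanged — 2 connected regions. The result has 2 disconnected regions.

2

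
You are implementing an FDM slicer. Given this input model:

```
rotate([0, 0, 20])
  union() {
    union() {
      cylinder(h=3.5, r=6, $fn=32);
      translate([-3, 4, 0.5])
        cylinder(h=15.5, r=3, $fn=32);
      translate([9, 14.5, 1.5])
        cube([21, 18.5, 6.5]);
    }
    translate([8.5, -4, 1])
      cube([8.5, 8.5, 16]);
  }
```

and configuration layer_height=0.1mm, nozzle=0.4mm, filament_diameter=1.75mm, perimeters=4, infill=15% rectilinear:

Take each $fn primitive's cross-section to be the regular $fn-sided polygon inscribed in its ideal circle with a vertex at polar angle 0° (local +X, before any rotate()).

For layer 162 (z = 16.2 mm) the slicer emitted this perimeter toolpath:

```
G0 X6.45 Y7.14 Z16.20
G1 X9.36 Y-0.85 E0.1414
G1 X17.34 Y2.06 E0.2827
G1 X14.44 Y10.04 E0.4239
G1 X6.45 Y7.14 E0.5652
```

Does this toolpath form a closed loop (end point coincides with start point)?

yes

Start point (G0): (6.45, 7.14). End point (last G1): the path returns to the start — closed.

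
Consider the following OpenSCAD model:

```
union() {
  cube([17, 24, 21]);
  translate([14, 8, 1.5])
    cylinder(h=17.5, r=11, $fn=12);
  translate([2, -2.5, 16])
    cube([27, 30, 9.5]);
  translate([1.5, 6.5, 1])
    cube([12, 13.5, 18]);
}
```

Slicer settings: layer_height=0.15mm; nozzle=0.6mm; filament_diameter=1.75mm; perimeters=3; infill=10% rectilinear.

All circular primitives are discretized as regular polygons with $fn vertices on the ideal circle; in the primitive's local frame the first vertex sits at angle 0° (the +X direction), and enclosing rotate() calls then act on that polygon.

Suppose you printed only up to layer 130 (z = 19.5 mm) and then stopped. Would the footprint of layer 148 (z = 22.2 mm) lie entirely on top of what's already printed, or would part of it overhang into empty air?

entirely on top

Compare the two slices. At z = 19.5: the 17×24 cube contributes its full rectangle (area 408.00 mm²); the cylinder at (14, 8) is absent (z outside [1.5, 19]); the cube at (2, -2.5) is present — its section is the full 27×30 rectangle (area 810.00 mm²); the cube at (1.5, 6.5) is absent (z outside [1, 19]); Merging all regions: the regions partially overlap — summed areas 1218.00 mm² minus the doubly-counted overlap 360.00 mm² gives 858.00 mm² — area = 858.00 mm². At z = 22.2: the cube is absent (z outside [0, 21]); the cylinder at (14, 8) is not intersected at this z (z outside [1.5, 19]); the 27×30 cube at (2, -2.5) contributes its full rectangle (area 810.00 mm²); the cube at (1.5, 6.5) is absent (z outside [1, 19]); Combining (union): only the 27×30 cube at (2, -2.5) is present, so the union is just that shape — area = 810.00 mm². Checking containment: the cross-section at z = 22.2 is a subset of the cross-section at z = 19.5.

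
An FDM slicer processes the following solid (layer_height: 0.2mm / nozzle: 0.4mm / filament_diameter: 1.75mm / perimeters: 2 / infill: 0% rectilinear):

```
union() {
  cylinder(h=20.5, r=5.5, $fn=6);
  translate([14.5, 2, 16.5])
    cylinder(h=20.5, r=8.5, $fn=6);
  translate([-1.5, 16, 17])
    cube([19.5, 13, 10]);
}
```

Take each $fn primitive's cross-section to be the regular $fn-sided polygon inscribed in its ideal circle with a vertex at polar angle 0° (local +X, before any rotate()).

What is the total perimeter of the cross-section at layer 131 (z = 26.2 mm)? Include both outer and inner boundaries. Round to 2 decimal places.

116.00 mm

At z = 26.2 mm: the cylinder is not intersected at this z (z outside [0, 20.5]); the r=8.5 cylinder at (14.5, 2) gives a regular 6-gon of circumradius 8.5 (constant along its height) (perimeter = 2·6·8.500·sin(180°/6) = 51.00 mm); the 19.5×13 cube at (-1.5, 16) contributes its full rectangle (perimeter 65.00 mm); Combining (union): the 2 present regions are separate (no shared area or edge), so areas and boundary lengths simply add and each stays a separate island — boundary = 116.00 mm. Overall, the cross-section has 2 separate islands. Total boundary length (outer) = 116.00 mm.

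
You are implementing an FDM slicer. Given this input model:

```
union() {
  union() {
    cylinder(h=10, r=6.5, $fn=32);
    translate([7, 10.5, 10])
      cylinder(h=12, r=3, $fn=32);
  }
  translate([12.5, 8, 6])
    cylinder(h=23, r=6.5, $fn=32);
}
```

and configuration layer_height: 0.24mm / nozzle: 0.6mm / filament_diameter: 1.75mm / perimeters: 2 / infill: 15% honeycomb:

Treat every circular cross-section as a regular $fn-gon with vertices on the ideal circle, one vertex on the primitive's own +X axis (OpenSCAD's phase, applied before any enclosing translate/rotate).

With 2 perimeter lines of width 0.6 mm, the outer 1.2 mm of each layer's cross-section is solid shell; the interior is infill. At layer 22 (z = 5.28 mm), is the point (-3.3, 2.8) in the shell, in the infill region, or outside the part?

infill

At z = 5.28 mm: the r=6.5 cylinder gives a regular 32-gon of circumradius 6.5 (constant along its height); the cylinder at (7, 10.5) is absent (z outside [10, 22]); Merging all regions: only the r=6.5 cylinder is present, so the union is just that shape — 1 connected region; the cylinder at (12.5, 8) is absent (z outside [6, 29]); Taking the union: only that combined region is present, so the union is just that shape — 1 connected region. Overall, the cross-section is a single solid region. The nearest boundary edge runs (-4.60, 4.60)→(-5.40, 3.61); distance from the point to it = 2.14 mm. The point is inside the cross-section and 2.14 mm from the nearest boundary — more than the 1.2 mm shell width (2 × 0.6), so it's in the infill interior.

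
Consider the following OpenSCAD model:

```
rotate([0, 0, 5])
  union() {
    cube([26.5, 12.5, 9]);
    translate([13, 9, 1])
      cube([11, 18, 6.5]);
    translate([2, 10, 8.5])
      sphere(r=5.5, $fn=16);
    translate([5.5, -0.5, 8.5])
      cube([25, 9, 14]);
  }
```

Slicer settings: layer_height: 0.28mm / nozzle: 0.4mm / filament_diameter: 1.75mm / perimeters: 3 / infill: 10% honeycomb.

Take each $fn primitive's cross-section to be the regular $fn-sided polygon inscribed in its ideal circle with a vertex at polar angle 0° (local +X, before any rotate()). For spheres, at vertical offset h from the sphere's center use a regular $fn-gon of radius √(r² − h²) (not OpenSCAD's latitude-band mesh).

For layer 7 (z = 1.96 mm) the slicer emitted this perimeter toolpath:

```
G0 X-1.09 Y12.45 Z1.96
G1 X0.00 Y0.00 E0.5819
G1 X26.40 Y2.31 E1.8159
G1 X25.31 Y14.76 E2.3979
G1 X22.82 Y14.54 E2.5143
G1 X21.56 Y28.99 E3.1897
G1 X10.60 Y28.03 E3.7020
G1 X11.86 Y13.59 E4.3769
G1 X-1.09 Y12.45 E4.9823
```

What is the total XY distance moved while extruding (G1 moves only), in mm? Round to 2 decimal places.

107.00 mm

Sum the Euclidean lengths of each G1 segment: total = 107.00 mm.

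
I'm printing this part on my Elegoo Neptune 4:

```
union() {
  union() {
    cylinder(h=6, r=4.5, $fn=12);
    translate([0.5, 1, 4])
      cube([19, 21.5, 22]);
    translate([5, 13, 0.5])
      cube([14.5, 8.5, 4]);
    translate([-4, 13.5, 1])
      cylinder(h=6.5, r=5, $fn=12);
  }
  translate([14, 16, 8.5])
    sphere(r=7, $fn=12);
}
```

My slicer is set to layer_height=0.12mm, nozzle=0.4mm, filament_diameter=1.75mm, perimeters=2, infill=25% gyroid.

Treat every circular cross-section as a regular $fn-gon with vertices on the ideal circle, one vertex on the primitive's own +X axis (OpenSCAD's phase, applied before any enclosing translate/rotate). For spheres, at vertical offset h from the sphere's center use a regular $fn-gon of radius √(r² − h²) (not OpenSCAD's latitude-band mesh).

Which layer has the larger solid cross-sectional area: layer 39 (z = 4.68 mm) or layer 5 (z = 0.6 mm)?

layer 39 (z = 4.68 mm)

Layer 39 (z = 4.68): the r=4.5 cylinder gives a regular 12-gon of circumradius 4.5 (constant along its height) (area = (12/2)·4.500²·sin(360°/12) = 60.75 mm²); the cube at (0.5, 1) is present — its section is the full 19×21.5 rectangle (area 408.50 mm²); the cube at (5, 13) does not reach this height (z outside [0.5, 4.5]); the cylinder at (-4, 13.5): section is a regular 12-gon, circumradius r=5 (area = (12/2)·5.000²·sin(360°/12) = 75.00 mm²); Merging all regions: the regions partially overlap — summed areas 544.25 mm² minus the doubly-counted overlap 10.04 mm² gives 534.21 mm² — area = 534.21 mm²; the sphere at (14, 16): section is a regular 12-gon, circumradius = √(r²−h²) = √(7²−3.82²) = 5.866 (area = (12/2)·5.866²·sin(360°/12) = 103.22 mm²); Merging all regions: the regions partially overlap — summed areas 637.43 mm² minus the doubly-counted overlap 102.72 mm² gives 534.71 mm² — area = 534.71 mm². So its area = 534.71 mm². Layer 5 (z = 0.6): the r=4.5 cylinder contributes a regular 12-gon of circumradius 4.5 (area = (12/2)·4.500²·sin(360°/12) = 60.75 mm²); the cube at (0.5, 1) does not reach this height (z outside [4, 26]); the 14.5×8.5 cube at (5, 13) contributes its full rectangle (area 123.25 mm²); the cylinder at (-4, 13.5) is absent (z outside [1, 7.5]); Merging all regions: the 2 present regions are separate (no shared area or edge), so areas and boundary lengths simply add and each stays a separate island — area = 184.00 mm²; the sphere at (14, 16) does not reach this height (|z−center|=7.900 > r=7); Taking the union: only the result so far is present, so the union is just that shape — area = 184.00 mm². So its area = 184.00 mm². Layer 39 is larger (534.71 vs 184.00 mm²).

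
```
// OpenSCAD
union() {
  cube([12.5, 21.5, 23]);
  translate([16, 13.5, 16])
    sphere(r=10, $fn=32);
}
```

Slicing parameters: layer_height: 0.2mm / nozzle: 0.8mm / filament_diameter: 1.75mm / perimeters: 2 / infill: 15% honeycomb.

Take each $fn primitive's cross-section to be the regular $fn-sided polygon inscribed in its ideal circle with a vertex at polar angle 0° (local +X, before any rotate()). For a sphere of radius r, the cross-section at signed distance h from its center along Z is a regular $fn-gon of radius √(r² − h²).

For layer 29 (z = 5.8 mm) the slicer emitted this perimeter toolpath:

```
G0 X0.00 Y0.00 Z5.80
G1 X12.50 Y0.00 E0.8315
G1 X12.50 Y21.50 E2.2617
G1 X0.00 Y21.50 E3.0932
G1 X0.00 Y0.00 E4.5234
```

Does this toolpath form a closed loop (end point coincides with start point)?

Start point (G0): (0.00, 0.00). End point (last G1): the path returns to the start — closed.

yes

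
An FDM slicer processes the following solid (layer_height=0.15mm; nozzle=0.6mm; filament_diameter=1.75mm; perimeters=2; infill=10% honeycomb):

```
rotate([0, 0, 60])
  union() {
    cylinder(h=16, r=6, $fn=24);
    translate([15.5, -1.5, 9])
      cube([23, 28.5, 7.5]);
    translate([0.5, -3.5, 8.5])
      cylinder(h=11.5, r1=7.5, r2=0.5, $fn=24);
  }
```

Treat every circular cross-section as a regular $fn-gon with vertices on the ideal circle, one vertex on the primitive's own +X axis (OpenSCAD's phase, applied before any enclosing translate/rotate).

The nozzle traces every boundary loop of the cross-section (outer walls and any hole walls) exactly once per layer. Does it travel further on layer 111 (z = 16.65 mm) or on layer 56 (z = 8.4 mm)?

Layer 111 (z = 16.65): the cylinder does not reach this height (z outside [0, 16]); the cube at (15.5, -1.5) is not intersected at this z (z outside [9, 16.5]); the cone at (0.5, -3.5): at t=0.709 of its height the radius interpolates to r₁+(r₂−r₁)t = 2.539, giving a regular 24-gon of that circumradius (perimeter = 2·24·2.539·sin(180°/24) = 15.91 mm); Merging all regions: only the cone at (0.5, -3.5) is present, so the union is just that shape — boundary = 15.91 mm; (whole slice rotated 60° about Z — lengths, areas and connectivity unchanged). So its perimeter = 15.91 mm. Layer 56 (z = 8.4): the r=6 cylinder gives a regular 24-gon of circumradius 6 (constant along its height) (perimeter = 2·24·6.000·sin(180°/24) = 37.59 mm); the cube at (15.5, -1.5) is absent (z outside [9, 16.5]); the cone at (0.5, -3.5) is absent (z outside [8.5, 20]); Taking the union: only the r=6 cylinder is present, so the union is just that shape — boundary = 37.59 mm; (whole slice rotated 60° about Z — lengths, areas and connectivity unchanged). So its perimeter = 37.59 mm. Layer 56 is larger (37.59 vs 15.91 mm).

layer 56 (z = 8.4 mm)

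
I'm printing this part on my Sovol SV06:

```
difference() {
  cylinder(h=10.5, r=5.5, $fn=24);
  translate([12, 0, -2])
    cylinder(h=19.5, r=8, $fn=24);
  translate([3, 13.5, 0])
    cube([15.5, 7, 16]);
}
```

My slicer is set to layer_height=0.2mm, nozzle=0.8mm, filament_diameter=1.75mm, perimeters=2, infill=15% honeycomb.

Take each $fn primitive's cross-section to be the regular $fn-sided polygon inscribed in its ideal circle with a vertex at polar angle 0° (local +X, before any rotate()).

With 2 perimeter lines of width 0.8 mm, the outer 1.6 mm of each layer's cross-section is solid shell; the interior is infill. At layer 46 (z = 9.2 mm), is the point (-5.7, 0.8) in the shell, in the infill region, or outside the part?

At z = 9.2 mm: the r=5.5 cylinder contributes a regular 24-gon of circumradius 5.5; the cylinder at (12, 0): section is a regular 24-gon, circumradius r=8; the cube at (3, 13.5) (footprint 15.5×7) is included at this height; After the difference (first − rest): starting from the r=5.5 cylinder, the r=8 cylinder at (12, 0) partially overlaps it — only the 5.67 mm² overlap (of its 198.77 mm²) is removed, clipping the outline; the 15.5×7 cube at (3, 13.5) misses the remaining region (no effect) — 1 connected region. Overall, the cross-section is a single solid region. The nearest boundary edge runs (-5.50, 0.00)→(-5.31, 1.42); distance from the point to it = 0.30 mm. The point is not inside any of the regions above, so it lies outside the cross-section (0.30 mm from the nearest boundary).

outside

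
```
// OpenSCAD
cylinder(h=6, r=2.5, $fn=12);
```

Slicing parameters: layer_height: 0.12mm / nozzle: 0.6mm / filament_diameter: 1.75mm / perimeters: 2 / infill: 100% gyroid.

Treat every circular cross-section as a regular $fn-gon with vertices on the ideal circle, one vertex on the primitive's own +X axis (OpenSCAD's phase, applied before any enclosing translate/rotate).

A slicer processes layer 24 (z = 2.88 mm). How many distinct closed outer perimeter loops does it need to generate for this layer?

1

At z = 2.88 mm: the r=2.5 cylinder gives a regular 12-gon of circumradius 2.5 (constant along its height). The result has 1 disconnected region.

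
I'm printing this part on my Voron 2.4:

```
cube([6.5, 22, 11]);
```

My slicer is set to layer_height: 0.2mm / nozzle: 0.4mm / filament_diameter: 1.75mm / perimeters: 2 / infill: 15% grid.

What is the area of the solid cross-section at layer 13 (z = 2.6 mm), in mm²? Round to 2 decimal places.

143.00 mm²

At z = 2.6 mm: the 6.5×22 cube contributes its full rectangle (area 143.00 mm²). Overall, the cross-section is a single solid region. Net area = 143.00 mm².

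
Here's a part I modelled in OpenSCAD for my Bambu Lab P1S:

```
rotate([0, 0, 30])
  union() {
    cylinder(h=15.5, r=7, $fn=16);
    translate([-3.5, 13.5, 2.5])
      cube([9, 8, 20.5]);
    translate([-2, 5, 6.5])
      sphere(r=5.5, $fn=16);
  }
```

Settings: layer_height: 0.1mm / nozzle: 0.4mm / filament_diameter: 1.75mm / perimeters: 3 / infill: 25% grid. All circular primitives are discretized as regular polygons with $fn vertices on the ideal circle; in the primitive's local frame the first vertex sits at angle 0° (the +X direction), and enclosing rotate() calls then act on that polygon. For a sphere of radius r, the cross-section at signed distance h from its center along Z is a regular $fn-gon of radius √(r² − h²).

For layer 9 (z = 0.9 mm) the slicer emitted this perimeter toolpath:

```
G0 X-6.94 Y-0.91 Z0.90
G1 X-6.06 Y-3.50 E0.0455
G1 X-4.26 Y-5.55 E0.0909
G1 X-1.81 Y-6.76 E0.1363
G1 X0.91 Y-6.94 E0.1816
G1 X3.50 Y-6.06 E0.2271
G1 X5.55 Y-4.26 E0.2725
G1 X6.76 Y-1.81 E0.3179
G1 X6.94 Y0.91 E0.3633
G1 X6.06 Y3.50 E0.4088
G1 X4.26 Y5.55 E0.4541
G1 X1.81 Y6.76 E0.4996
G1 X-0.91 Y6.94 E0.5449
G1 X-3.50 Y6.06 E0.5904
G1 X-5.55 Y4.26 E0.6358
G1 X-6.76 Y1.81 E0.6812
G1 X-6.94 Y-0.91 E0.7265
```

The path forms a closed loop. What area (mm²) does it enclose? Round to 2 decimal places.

149.93 mm²

Apply the shoelace formula to the sequence of (X, Y) vertices; enclosed area = 149.93 mm².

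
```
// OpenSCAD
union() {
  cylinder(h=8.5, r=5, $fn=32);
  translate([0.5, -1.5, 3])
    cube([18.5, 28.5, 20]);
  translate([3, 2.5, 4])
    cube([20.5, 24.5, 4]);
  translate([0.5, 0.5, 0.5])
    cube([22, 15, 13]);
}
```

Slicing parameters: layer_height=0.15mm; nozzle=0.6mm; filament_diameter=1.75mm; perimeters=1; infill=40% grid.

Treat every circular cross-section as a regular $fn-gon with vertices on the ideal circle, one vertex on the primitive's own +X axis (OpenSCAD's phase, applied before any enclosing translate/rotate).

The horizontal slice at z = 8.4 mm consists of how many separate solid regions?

1

At z = 8.4 mm: the cylinder: section is a regular 32-gon, circumradius r=5; the 18.5×28.5 cube at (0.5, -1.5) contributes its full rectangle; the cube at (3, 2.5) is absent (z outside [4, 8]); the cube at (0.5, 0.5) is present — its section is the full 22×15 rectangle; Merging all regions: the regions partially overlap (shared area 301.13 mm²), so overlapping operands fuse into one piece — 1 connected region. The result has 1 disconnected region.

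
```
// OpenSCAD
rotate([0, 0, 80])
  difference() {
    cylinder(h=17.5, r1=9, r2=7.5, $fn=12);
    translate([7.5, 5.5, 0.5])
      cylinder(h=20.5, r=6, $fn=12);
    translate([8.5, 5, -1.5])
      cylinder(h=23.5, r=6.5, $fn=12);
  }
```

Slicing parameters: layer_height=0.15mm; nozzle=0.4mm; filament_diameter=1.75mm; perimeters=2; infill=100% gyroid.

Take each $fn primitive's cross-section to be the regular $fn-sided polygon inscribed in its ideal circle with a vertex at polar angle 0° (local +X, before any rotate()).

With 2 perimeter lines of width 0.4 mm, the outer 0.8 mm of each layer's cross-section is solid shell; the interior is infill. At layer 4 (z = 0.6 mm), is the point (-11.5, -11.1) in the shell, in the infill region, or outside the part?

outside

At z = 0.6 mm: the cone contributes a regular 12-gon of circumradius 8.949 (interpolated between r1=9 and r2=7.5 at t=0.034); the r=6 cylinder at (7.5, 5.5) contributes a regular 12-gon of circumradius 6; the r=6.5 cylinder at (8.5, 5) gives a regular 12-gon of circumradius 6.5 (constant along its height); After the difference (first − rest): starting from the cone, the r=6 cylinder at (7.5, 5.5) partially overlaps it — only the 40.22 mm² overlap (of its 108.00 mm²) is removed, clipping the outline; the r=6.5 cylinder at (8.5, 5) partially overlaps it — only the 3.59 mm² overlap (of its 126.75 mm²) is removed, clipping the outline — 1 connected region; (whole slice rotated 80° about Z — lengths, areas and connectivity unchanged). Overall, the cross-section is a single solid region. Undo the 80° rotation: the query point maps to (-12.928, 9.398) in the un-rotated model frame. The nearest boundary edge runs (-8.95, 0.00)→(-7.75, 4.47); distance from the point to it = 7.15 mm. The point is not inside any of the regions above, so it lies outside the cross-section (7.15 mm from the nearest boundary).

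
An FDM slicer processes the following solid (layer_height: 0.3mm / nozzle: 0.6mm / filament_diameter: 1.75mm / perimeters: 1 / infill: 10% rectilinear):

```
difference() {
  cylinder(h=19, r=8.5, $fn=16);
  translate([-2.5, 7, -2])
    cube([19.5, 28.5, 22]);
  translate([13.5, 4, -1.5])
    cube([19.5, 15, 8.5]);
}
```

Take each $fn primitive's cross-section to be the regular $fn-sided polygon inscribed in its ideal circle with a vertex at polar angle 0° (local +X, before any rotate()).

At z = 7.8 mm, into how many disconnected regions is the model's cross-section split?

At z = 7.8 mm: the r=8.5 cylinder contributes a regular 16-gon of circumradius 8.5; the cube at (-2.5, 7) is present — its section is the full 19.5×28.5 rectangle; the cube at (13.5, 4) does not reach this height (z outside [-1.5, 7]); Taking the first minus the rest: starting from the r=8.5 cylinder, the 19.5×28.5 cube at (-2.5, 7) partially overlaps it — only the 7.50 mm² overlap (of its 555.75 mm²) is removed, clipping the outline — 1 connected region. The result has 1 disconnected region.

1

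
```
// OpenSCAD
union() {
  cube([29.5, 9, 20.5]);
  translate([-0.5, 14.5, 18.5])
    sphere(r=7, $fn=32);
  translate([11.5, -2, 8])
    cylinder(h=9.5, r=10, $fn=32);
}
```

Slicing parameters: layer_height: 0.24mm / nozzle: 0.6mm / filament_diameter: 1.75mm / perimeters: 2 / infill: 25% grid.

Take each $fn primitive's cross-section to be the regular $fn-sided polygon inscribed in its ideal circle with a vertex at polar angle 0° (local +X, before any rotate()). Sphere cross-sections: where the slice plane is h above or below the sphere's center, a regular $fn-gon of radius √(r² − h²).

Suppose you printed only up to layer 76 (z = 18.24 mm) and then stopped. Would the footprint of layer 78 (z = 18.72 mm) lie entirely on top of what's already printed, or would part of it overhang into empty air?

Compare the two slices. At z = 18.24: the cube is present — its section is the full 29.5×9 rectangle (area 265.50 mm²); the r=7 sphere at (-0.5, 14.5) slices to a regular 32-gon of circumradius 6.995 (√(r²−h²) with h=0.26 from center) (area = (32/2)·6.995²·sin(360°/32) = 152.74 mm²); the cylinder at (11.5, -2) does not reach this height (z outside [8, 17.5]); Taking the union: the regions partially overlap — summed areas 418.24 mm² minus the doubly-counted overlap 3.57 mm² gives 414.67 mm² — area = 414.67 mm². At z = 18.72: the cube (footprint 29.5×9) is included at this height (area 265.50 mm²); the r=7 sphere at (-0.5, 14.5) contributes a regular 32-gon of circumradius √(7²−0.22²) = 6.997 (area = (32/2)·6.997²·sin(360°/32) = 152.80 mm²); the cylinder at (11.5, -2) does not reach this height (z outside [8, 17.5]); Taking the union: the regions partially overlap — summed areas 418.30 mm² minus the doubly-counted overlap 3.58 mm² gives 414.72 mm² — area = 414.72 mm². Checking containment: the cross-section at z = 18.72 is a subset of the cross-section at z = 18.24.

entirely on top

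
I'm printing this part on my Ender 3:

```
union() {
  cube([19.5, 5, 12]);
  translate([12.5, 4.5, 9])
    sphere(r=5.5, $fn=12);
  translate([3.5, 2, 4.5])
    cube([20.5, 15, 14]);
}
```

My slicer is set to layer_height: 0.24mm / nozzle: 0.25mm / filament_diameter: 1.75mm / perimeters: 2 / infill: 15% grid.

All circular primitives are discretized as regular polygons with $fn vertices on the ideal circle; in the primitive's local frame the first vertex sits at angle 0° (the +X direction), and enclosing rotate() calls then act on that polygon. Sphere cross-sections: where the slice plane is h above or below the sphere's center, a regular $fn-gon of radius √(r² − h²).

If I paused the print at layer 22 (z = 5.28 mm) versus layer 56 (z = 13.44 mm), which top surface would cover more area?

Layer 22 (z = 5.28): the cube is present — its section is the full 19.5×5 rectangle (area 97.50 mm²); the r=5.5 sphere at (12.5, 4.5) contributes a regular 12-gon of circumradius √(5.5²−3.72²) = 4.051 (area = (12/2)·4.051²·sin(360°/12) = 49.23 mm²); the cube at (3.5, 2) (footprint 20.5×15) is included at this height (area 307.50 mm²); Merging all regions: the regions partially overlap — summed areas 454.23 mm² minus the doubly-counted overlap 97.23 mm² gives 357.00 mm² — area = 357.00 mm². So its area = 357.00 mm². Layer 56 (z = 13.44): the cube is absent (z outside [0, 12]); the sphere at (12.5, 4.5): section is a regular 12-gon, circumradius = √(r²−h²) = √(5.5²−4.44²) = 3.246 (area = (12/2)·3.246²·sin(360°/12) = 31.61 mm²); the cube at (3.5, 2) is present — its section is the full 20.5×15 rectangle (area 307.50 mm²); Merging all regions: the regions partially overlap — summed areas 339.11 mm² minus the doubly-counted overlap 29.80 mm² gives 309.31 mm² — area = 309.31 mm². So its area = 309.31 mm². Layer 22 is larger (357.00 vs 309.31 mm²).

layer 22 (z = 5.28 mm)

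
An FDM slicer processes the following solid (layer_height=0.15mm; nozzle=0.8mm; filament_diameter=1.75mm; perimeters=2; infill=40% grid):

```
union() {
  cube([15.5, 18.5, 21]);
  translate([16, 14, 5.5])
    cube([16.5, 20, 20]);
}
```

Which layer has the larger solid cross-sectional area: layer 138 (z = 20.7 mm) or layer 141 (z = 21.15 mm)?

Layer 138 (z = 20.7): the cube (footprint 15.5×18.5) is included at this height (area 286.75 mm²); the cube at (16, 14) (footprint 16.5×20) is included at this height (area 330.00 mm²); Merging all regions: the 2 present regions are separate (no shared area or edge), so areas and boundary lengths simply add and each stays a separate island — area = 616.75 mm². So its area = 616.75 mm². Layer 141 (z = 21.15): the cube does not reach this height (z outside [0, 21]); the cube at (16, 14) (footprint 16.5×20) is included at this height (area 330.00 mm²); Taking the union: only the 16.5×20 cube at (16, 14) is present, so the union is just that shape — area = 330.00 mm². So its area = 330.00 mm². Layer 138 is larger (616.75 vs 330.00 mm²).

layer 138 (z = 20.7 mm)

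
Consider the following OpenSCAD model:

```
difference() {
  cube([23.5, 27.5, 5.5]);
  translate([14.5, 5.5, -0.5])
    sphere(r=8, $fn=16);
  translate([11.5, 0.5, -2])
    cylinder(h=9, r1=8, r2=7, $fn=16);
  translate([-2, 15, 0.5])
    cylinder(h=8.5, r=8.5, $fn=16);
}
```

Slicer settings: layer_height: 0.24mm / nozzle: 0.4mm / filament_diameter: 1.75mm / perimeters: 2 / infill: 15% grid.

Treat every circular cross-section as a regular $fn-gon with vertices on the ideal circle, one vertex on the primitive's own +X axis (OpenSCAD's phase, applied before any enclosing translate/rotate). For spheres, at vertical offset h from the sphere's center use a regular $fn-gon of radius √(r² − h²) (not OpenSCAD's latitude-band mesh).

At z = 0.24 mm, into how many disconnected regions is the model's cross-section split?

At z = 0.24 mm: the cube is present — its section is the full 23.5×27.5 rectangle; the sphere at (14.5, 5.5): section is a regular 16-gon, circumradius = √(r²−h²) = √(8²−0.74²) = 7.966; the cone at (11.5, 0.5): at t=0.249 of its height the radius interpolates to r₁+(r₂−r₁)t = 7.751, giving a regular 16-gon of that circumradius; the cylinder at (-2, 15) is not intersected at this z (z outside [0.5, 9]); Taking the first minus the rest: starting from the 23.5×27.5 cube, the r=8 sphere at (14.5, 5.5) partially overlaps it — only the 175.91 mm² overlap (of its 194.26 mm²) is removed, clipping the outline; the cone at (11.5, 0.5) partially overlaps it — only the 16.75 mm² overlap (of its 183.93 mm²) is removed, clipping the outline — 1 connected region. The result has 1 disconnected region.

1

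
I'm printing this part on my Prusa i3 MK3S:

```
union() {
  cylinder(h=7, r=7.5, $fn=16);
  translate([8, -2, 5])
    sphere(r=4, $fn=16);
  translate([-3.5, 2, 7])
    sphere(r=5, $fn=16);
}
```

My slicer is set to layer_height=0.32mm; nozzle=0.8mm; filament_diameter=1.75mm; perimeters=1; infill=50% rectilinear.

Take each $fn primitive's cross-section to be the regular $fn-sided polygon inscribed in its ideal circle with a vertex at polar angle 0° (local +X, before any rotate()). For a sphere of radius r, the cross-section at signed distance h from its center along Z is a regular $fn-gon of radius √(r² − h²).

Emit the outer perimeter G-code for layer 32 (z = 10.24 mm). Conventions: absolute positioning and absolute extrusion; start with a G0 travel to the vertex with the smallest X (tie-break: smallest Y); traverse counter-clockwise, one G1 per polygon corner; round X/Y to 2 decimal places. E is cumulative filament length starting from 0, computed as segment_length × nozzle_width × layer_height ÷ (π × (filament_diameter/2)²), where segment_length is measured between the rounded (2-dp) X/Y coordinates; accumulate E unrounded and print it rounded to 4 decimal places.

At z = 10.24 mm: the cylinder is absent (z outside [0, 7]); the sphere at (8, -2) is not intersected at this z (|z−center|=5.240 > r=4); the sphere at (-3.5, 2): section is a regular 16-gon, circumradius = √(r²−h²) = √(5²−3.24²) = 3.808; Combining (union): only the r=5 sphere at (-3.5, 2) is present, so the union is just that shape — 1 connected region. The outline is a single polygon with 16 vertices. Extrusion per mm of travel: 0.8 × 0.32 / (π × 0.875²) = 0.106432. Accumulating E over each segment gives final E = 2.5309.

G0 X-7.31 Y2.00 Z10.24
G1 X-7.02 Y0.54 E0.1584
G1 X-6.19 Y-0.69 E0.3164
G1 X-4.96 Y-1.52 E0.4743
G1 X-3.50 Y-1.81 E0.6327
G1 X-2.04 Y-1.52 E0.7911
G1 X-0.81 Y-0.69 E0.9491
G1 X0.02 Y0.54 E1.1070
G1 X0.31 Y2.00 E1.2654
G1 X0.02 Y3.46 E1.4239
G1 X-0.81 Y4.69 E1.5818
G1 X-2.04 Y5.52 E1.7397
G1 X-3.50 Y5.81 E1.8981
G1 X-4.96 Y5.52 E2.0566
G1 X-6.19 Y4.69 E2.2145
G1 X-7.02 Y3.46 E2.3724
G1 X-7.31 Y2.00 E2.5309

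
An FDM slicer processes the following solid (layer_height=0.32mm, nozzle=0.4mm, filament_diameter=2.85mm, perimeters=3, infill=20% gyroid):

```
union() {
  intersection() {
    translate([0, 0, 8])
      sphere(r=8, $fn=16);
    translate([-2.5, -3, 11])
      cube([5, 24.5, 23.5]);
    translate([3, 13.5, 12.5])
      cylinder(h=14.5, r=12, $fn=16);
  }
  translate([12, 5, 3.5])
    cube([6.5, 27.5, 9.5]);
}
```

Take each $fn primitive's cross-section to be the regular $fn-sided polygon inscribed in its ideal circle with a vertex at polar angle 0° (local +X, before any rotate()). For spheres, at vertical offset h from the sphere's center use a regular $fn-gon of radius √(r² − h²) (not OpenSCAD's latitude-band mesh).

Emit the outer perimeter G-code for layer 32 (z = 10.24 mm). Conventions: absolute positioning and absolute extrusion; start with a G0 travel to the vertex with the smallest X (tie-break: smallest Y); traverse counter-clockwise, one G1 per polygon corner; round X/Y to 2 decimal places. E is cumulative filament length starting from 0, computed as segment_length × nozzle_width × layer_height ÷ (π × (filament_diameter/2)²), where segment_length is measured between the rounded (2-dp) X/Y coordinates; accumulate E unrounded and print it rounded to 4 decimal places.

At z = 10.24 mm: the r=8 sphere contributes a regular 16-gon of circumradius √(8²−2.24²) = 7.680; the cube at (-2.5, -3) is absent (z outside [11, 34.5]); the cylinder at (3, 13.5) is not intersected at this z (z outside [12.5, 27]); Keeping only the common overlap: at least one operand is absent at this height, so nothing remains; the 6.5×27.5 cube at (12, 5) contributes its full rectangle; Merging all regions: only the 6.5×27.5 cube at (12, 5) is present, so the union is just that shape — 1 connected region. The outline is a single polygon with 4 vertices. Extrusion per mm of travel: 0.4 × 0.32 / (π × 1.425²) = 0.020065. Accumulating E over each segment gives final E = 1.3644.

G0 X12.00 Y5.00 Z10.24
G1 X18.50 Y5.00 E0.1304
G1 X18.50 Y32.50 E0.6822
G1 X12.00 Y32.50 E0.8126
G1 X12.00 Y5.00 E1.3644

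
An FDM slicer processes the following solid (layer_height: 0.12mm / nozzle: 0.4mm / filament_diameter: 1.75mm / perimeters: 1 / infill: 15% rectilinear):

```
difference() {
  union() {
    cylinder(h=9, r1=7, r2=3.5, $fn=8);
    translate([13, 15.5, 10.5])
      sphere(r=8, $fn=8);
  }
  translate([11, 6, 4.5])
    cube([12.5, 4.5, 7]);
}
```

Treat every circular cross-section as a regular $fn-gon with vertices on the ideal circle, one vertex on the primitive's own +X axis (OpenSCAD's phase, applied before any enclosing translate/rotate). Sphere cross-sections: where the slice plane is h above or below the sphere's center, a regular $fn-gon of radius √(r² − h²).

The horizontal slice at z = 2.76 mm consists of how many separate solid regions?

2

At z = 2.76 mm: the cone (r1=7→r2=3.5) has section circumradius 5.927 here — a regular 8-gon; the r=8 sphere at (13, 15.5) contributes a regular 8-gon of circumradius √(8²−7.74²) = 2.023; Merging all regions: the 2 present regions are separate (no shared area or edge), so areas and boundary lengths simply add and each stays a separate island — 2 connected regions; the cube at (11, 6) does not reach this height (z outside [4.5, 11.5]); Taking the first minus the rest: none of the subtracted shapes is present at this height, so the result so far is unchanged — 2 connected regions. The result has 2 disconnected regions.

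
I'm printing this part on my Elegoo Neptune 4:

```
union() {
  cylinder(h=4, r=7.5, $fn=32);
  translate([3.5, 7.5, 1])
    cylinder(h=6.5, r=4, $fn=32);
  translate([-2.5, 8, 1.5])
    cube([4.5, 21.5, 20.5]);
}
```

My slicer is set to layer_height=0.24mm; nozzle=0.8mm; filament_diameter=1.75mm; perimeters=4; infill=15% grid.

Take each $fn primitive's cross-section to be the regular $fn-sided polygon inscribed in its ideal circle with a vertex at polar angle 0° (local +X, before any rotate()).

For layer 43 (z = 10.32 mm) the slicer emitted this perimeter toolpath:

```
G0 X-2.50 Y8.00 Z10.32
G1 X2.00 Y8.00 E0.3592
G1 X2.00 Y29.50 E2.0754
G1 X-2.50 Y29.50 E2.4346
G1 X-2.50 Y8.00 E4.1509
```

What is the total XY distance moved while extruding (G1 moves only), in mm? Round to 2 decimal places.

Sum the Euclidean lengths of each G1 segment: total = 52.00 mm.

52.00 mm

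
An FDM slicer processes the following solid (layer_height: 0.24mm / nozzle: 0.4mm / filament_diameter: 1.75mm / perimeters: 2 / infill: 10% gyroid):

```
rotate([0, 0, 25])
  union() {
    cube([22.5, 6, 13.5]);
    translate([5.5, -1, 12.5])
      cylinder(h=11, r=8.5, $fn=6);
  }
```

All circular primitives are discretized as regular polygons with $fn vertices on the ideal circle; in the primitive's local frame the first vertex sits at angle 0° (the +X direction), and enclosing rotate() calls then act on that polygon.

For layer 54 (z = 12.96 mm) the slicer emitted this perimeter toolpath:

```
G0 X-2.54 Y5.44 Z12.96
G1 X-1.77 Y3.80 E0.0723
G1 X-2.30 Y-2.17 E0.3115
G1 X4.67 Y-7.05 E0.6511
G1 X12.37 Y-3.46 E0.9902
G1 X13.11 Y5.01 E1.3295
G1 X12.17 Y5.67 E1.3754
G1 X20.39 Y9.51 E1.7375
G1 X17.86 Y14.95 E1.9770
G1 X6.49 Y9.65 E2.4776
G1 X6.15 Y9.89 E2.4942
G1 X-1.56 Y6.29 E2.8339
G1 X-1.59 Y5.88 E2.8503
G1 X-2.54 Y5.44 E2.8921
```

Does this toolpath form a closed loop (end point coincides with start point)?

yes

Start point (G0): (-2.54, 5.44). End point (last G1): the path returns to the start — closed.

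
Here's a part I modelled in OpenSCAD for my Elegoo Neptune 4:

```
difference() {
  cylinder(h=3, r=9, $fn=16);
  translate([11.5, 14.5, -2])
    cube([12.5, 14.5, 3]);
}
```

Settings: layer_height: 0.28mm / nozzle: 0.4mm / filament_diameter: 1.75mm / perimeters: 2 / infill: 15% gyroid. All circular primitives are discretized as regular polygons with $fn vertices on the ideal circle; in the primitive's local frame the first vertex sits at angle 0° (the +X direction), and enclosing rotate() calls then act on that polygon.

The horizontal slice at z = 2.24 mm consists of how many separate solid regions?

1

At z = 2.24 mm: the cylinder: section is a regular 16-gon, circumradius r=9; the cube at (11.5, 14.5) is absent (z outside [-2, 1]); Subtracting the remaining from the first: none of the subtracted shapes is present at this height, so the r=9 cylinder is unchanged — 1 connected region. The result has 1 disconnected region.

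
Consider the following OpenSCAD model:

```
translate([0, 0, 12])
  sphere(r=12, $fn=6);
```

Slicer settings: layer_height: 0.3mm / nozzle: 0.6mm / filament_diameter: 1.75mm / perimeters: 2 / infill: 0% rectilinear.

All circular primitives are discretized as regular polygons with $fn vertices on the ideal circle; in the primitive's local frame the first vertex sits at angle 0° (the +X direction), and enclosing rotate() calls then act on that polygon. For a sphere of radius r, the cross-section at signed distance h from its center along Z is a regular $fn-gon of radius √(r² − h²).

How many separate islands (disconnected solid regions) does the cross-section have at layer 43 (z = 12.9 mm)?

1

At z = 12.9 mm: the r=12 sphere contributes a regular 6-gon of circumradius √(12²−0.9²) = 11.966. Overall, the cross-section is a single solid region. Island count = 1.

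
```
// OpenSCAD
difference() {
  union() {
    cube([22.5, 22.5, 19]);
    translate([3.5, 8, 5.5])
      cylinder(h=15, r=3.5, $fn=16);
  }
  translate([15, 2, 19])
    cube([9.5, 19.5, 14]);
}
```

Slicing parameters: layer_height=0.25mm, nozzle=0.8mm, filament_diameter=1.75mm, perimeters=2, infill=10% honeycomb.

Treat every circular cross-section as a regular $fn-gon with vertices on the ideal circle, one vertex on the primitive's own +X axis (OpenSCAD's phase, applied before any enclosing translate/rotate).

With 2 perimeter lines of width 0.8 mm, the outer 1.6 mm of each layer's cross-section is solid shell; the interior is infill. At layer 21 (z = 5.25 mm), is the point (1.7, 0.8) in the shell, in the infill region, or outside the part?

At z = 5.25 mm: the cube is present — its section is the full 22.5×22.5 rectangle; the cylinder at (3.5, 8) does not reach this height (z outside [5.5, 20.5]); Taking the union: only the 22.5×22.5 cube is present, so the union is just that shape — 1 connected region; the cube at (15, 2) is absent (z outside [19, 33]); Taking the first minus the rest: none of the subtracted shapes is present at this height, so that combined region is unchanged — 1 connected region. Overall, the cross-section is a single solid region. The nearest boundary edge runs (0.00, 0.00)→(22.50, 0.00); distance from the point to it = 0.80 mm. The point is inside the cross-section, 0.80 mm from the nearest boundary — within the 1.6 mm shell band (2 × 0.8).

shell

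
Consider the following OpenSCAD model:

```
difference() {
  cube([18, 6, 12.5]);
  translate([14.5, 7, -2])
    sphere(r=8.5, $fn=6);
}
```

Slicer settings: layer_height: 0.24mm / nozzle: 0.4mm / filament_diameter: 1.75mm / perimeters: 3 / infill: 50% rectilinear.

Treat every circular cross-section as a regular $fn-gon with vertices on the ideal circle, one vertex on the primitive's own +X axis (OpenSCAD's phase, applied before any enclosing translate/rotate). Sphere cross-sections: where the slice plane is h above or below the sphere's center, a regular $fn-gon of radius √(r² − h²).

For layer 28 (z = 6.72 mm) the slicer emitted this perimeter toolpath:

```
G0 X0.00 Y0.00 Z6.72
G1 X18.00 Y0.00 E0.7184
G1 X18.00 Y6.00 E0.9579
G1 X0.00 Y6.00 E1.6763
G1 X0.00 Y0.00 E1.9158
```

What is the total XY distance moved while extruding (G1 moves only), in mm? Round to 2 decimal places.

Sum the Euclidean lengths of each G1 segment: total = 48.00 mm.

48.00 mm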